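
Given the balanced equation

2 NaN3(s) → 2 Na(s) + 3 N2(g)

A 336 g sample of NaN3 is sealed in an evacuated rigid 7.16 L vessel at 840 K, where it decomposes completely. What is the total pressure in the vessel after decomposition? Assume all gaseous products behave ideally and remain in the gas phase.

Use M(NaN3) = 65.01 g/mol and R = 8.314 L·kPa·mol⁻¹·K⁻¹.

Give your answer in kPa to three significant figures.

n(NaN3) = 336 / 65.01 = 5.168 mol
n(gas produced) = (3/2) × 5.168 = 7.752 mol
P = nRT/V = 7.752 × 8.314 × 840 / 7.16 = 7561 kPa

7560 kPa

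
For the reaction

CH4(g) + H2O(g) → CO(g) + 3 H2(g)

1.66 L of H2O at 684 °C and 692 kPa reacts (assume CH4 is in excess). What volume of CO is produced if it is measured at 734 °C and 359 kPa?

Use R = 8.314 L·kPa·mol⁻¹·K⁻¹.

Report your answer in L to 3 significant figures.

3.37 L

n(H2O) = PV/RT = (692 × 1.66) / (8.314 × 957.15) = 0.1444 mol
n(CO) = (1/1) × 0.1444 = 0.1444 mol
V = nRT/P = 0.1444 × 8.314 × 1007.15 / 359 = 3.368 L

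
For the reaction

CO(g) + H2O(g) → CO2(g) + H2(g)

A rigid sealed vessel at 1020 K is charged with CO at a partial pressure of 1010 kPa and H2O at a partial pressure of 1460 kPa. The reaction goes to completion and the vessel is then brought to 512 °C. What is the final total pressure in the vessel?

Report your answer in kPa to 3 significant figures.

1900 kPa

Because the vessel is rigid and T is held at 1020 K, work the stoichiometry in partial pressures (P_i = n_iRT/V).
P(H2O) required for 1010 kPa of CO = (1/1) × 1010 = 1010 kPa; available 1460 kPa, so CO is limiting.
P(H2O) remaining = 1460 − (1/1) × 1010 = 450.0 kPa
P(gaseous products) = (1+1)/1 × 1010 = 2020 kPa
P_total at 1020 K = 450.0 + 2020 = 2470 kPa
Scaling to 512 °C: P = 2470 × 785.15/1020 = 1901 kPa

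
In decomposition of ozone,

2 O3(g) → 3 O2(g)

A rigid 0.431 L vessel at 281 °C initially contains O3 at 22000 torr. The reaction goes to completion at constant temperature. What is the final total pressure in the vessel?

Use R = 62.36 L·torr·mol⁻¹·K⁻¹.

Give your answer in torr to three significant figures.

Rigid vessel, constant T ⇒ P scales with total gas moles (2 → 3).
P_final = (3/2) × 22000 = 33000 torr

33000 torr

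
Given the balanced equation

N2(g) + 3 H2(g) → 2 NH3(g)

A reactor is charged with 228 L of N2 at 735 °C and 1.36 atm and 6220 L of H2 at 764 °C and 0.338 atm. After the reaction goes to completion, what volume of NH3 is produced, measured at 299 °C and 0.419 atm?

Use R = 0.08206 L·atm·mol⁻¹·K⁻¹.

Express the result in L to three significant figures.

840 L

n(N2) = PV/RT = (1.36 × 228) / (0.08206 × 1008.15) = 3.748 mol
n(H2) = PV/RT = (0.338 × 6220) / (0.08206 × 1037.15) = 24.70 mol
For 3.748 mol N2, stoichiometry requires (3/1) × 3.748 = 11.24 mol H2; 24.70 mol is available, so N2 is limiting.
n(NH3) = (2/1) × 3.748 = 7.496 mol
V(NH3) = nRT/P = 7.496 × 0.08206 × 572.15 / 0.419 = 840.0 L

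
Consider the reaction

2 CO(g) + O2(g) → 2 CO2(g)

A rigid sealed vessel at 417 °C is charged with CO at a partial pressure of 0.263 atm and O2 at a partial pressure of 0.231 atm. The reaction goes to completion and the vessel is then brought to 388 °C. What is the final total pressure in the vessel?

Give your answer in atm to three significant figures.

0.347 atm

At constant V, partial pressures at 417 °C are proportional to moles, so apply stoichiometry directly to pressures.
P(O2) required for 0.263 atm of CO = (1/2) × 0.263 = 0.1315 atm; available 0.231 atm, so CO is limiting.
P(O2) remaining = 0.231 − (1/2) × 0.263 = 0.09950 atm
P(gaseous products) = (2)/2 × 0.263 = 0.2630 atm
P_total at 417 °C = 0.09950 + 0.2630 = 0.3625 atm
Scaling to 388 °C: P = 0.3625 × 661.15/690.15 = 0.3473 atm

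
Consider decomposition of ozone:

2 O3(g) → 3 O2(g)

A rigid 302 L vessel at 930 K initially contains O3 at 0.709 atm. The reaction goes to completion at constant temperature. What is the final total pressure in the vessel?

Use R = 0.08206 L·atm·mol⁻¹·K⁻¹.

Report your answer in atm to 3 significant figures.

1.06 atm

Rigid vessel, constant T ⇒ P scales with total gas moles (2 → 3).
P_final = (3/2) × 0.709 = 1.063 atm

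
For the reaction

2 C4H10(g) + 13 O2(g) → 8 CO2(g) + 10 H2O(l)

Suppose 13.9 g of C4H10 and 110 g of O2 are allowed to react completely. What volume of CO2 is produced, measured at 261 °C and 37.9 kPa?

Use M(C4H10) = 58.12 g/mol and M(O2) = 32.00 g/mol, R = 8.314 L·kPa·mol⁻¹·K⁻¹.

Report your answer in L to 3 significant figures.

n(C4H10) = 13.9 / 58.12 = 0.2392 mol
n(O2) = 110 / 32.00 = 3.438 mol
For 0.2392 mol C4H10, stoichiometry requires (13/2) × 0.2392 = 1.555 mol O2; 3.438 mol is available, so C4H10 is limiting.
n(CO2) = (8/2) × 0.2392 = 0.9568 mol
V(CO2) = nRT/P = 0.9568 × 8.314 × 534.15 / 37.9 = 112.1 L

112 L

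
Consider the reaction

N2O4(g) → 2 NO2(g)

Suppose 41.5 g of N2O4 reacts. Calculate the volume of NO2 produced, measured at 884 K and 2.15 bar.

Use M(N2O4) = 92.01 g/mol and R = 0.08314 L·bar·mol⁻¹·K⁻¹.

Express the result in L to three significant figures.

n(N2O4) = 41.50 / 92.01 = 0.4510 mol
n(NO2) = (2/1) × 0.4510 = 0.9020 mol
V = nRT/P = 0.9020 × 0.08314 × 884 / 2.15 = 30.83 L

30.8 L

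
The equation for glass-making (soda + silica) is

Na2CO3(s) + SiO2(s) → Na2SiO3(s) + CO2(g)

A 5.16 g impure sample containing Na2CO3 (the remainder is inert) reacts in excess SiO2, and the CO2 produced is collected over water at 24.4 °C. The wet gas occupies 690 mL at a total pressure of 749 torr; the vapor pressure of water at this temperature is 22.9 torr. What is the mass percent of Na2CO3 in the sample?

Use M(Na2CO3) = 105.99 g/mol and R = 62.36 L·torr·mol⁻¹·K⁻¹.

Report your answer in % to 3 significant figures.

55.5 %

P(CO2) = 749 − 22.9 = 726.1 torr
n(CO2) = PV/RT = (726.1 × 0.6900) / (62.36 × 297.55) = 0.02700 mol
n(Na2CO3) = (1/1) × 0.02700 = 0.02700 mol
m(Na2CO3) = 0.02700 × 105.99 = 2.862 g
%Na2CO3 = 2.862 / 5.16 × 100 = 55.47%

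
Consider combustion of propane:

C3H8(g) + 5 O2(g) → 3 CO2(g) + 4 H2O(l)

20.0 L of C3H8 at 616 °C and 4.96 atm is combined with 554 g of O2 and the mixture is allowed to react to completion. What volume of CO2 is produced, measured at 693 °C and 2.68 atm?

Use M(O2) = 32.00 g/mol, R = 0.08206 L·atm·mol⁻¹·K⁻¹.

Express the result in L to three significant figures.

121 L

n(C3H8) = PV/RT = (4.96 × 20.0) / (0.08206 × 889.15) = 1.360 mol
n(O2) = 554 / 32.00 = 17.31 mol
For 1.360 mol C3H8, stoichiometry requires (5/1) × 1.360 = 6.800 mol O2; 17.31 mol is available, so C3H8 is limiting.
n(CO2) = (3/1) × 1.360 = 4.080 mol
V(CO2) = nRT/P = 4.080 × 0.08206 × 966.15 / 2.68 = 120.7 L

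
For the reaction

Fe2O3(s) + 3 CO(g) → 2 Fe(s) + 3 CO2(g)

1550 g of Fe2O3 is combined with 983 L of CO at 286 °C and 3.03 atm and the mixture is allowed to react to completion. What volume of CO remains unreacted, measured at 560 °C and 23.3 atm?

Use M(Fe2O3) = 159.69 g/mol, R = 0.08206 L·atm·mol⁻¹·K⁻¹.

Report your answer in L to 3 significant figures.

105 L

n(Fe2O3) = 1550 / 159.69 = 9.706 mol
n(CO) = PV/RT = (3.03 × 983) / (0.08206 × 559.15) = 64.91 mol
For 9.706 mol Fe2O3, stoichiometry requires (3/1) × 9.706 = 29.12 mol CO; 64.91 mol is available, so Fe2O3 is limiting.
n(CO) consumed = (3/1) × 9.706 = 29.12 mol; remaining = 64.91 − 29.12 = 35.79 mol
V(CO) = nRT/P = 35.79 × 0.08206 × 833.15 / 23.3 = 105.0 L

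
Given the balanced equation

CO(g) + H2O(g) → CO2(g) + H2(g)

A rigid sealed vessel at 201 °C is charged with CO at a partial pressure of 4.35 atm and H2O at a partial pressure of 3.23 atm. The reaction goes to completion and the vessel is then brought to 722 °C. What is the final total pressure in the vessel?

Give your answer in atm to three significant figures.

15.9 atm

Because the vessel is rigid and T is held at 201 °C, work the stoichiometry in partial pressures (P_i = n_iRT/V).
P(H2O) required for 4.35 atm of CO = (1/1) × 4.35 = 4.350 atm; available 3.23 atm, so H2O is limiting.
P(CO) remaining = 4.35 − (1/1) × 3.23 = 1.120 atm
P(gaseous products) = (1+1)/1 × 3.23 = 6.460 atm
P_total at 201 °C = 1.120 + 6.460 = 7.580 atm
Scaling to 722 °C: P = 7.580 × 995.15/474.15 = 15.91 atm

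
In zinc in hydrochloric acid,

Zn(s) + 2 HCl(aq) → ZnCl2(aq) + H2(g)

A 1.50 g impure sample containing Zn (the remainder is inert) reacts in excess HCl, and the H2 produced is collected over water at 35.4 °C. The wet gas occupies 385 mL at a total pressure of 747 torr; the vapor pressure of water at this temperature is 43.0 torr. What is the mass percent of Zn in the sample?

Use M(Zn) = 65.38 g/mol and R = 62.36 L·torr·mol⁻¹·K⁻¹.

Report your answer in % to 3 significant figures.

61.4 %

P(H2) = 747 − 43.0 = 704.0 torr
n(H2) = PV/RT = (704.0 × 0.3850) / (62.36 × 308.55) = 0.01409 mol
n(Zn) = (1/1) × 0.01409 = 0.01409 mol
m(Zn) = 0.01409 × 65.38 = 0.9212 g
%Zn = 0.9212 / 1.50 × 100 = 61.41%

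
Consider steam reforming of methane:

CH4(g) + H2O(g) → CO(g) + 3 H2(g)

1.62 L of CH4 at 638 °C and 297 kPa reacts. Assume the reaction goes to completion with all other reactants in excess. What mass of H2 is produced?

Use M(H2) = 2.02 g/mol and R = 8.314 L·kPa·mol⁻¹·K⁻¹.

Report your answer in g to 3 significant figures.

n(CH4) = PV/RT = (297 × 1.62) / (8.314 × 911.15) = 0.06351 mol
n(H2) = (3/1) × 0.06351 = 0.1905 mol
m(H2) = 0.1905 × 2.02 = 0.3848 g

0.385 g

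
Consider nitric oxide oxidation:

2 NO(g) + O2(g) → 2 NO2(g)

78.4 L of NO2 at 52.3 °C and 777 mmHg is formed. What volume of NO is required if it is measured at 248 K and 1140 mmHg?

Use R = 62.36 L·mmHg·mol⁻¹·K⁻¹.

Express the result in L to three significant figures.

40.7 L

n(NO2) = PV/RT = (777 × 78.4) / (62.36 × 325.45) = 3.002 mol
n(NO) = (2/2) × 3.002 = 3.002 mol
V = nRT/P = 3.002 × 62.36 × 248 / 1140 = 40.73 L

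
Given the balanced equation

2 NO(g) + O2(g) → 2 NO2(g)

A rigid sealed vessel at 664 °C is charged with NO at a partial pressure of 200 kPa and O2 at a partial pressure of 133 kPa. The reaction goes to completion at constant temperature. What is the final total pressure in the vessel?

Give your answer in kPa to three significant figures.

With V and T fixed, P_i ∝ n_i, so the mole ratios apply directly to partial pressures at 664 °C.
P(O2) required for 200 kPa of NO = (1/2) × 200 = 100.0 kPa; available 133 kPa, so NO is limiting.
P(O2) remaining = 133 − (1/2) × 200 = 33.00 kPa
P(gaseous products) = (2)/2 × 200 = 200.0 kPa
P_total at 664 °C = 33.00 + 200.0 = 233.0 kPa

233 kPa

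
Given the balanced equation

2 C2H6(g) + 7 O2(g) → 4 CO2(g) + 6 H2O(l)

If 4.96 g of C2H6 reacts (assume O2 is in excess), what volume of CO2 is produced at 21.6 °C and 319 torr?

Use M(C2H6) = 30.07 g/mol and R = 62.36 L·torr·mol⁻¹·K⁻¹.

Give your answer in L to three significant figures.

19.0 L

n(C2H6) = 4.960 / 30.07 = 0.1649 mol
n(CO2) = (4/2) × 0.1649 = 0.3298 mol
V = nRT/P = 0.3298 × 62.36 × 294.75 / 319 = 19.00 L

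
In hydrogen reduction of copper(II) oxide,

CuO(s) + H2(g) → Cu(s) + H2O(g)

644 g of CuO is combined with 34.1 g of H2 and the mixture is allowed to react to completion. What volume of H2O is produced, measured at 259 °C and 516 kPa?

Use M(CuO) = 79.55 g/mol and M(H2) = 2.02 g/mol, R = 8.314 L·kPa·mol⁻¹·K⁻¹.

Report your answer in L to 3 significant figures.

n(CuO) = 644 / 79.55 = 8.096 mol
n(H2) = 34.1 / 2.02 = 16.88 mol
For 8.096 mol CuO, stoichiometry requires (1/1) × 8.096 = 8.096 mol H2; 16.88 mol is available, so CuO is limiting.
n(H2O) = (1/1) × 8.096 = 8.096 mol
V(H2O) = nRT/P = 8.096 × 8.314 × 532.15 / 516 = 69.42 L

69.4 L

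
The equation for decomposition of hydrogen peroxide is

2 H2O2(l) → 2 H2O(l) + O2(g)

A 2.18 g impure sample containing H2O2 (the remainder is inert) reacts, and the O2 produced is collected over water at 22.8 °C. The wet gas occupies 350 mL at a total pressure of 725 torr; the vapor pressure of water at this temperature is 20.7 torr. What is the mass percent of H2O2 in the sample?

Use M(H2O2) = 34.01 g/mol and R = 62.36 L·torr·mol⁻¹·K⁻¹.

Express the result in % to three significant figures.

P(O2) = 725 − 20.7 = 704.3 torr
n(O2) = PV/RT = (704.3 × 0.3500) / (62.36 × 295.95) = 0.01336 mol
n(H2O2) = (2/1) × 0.01336 = 0.02672 mol
m(H2O2) = 0.02672 × 34.01 = 0.9087 g
%H2O2 = 0.9087 / 2.18 × 100 = 41.68%

41.7 %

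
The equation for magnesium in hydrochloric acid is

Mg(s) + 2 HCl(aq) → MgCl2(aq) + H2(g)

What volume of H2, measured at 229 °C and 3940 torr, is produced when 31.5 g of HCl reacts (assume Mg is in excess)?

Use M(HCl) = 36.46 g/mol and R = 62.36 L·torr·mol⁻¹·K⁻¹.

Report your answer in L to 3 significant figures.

n(HCl) = 31.50 / 36.46 = 0.8640 mol
n(H2) = (1/2) × 0.8640 = 0.4320 mol
V = nRT/P = 0.4320 × 62.36 × 502.15 / 3940 = 3.433 L

3.43 L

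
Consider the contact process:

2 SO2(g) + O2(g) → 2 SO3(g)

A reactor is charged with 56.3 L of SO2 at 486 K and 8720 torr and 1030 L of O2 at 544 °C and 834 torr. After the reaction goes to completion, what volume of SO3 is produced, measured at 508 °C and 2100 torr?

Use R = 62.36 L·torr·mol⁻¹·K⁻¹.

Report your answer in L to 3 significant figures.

n(SO2) = PV/RT = (8720 × 56.3) / (62.36 × 486) = 16.20 mol
n(O2) = PV/RT = (834 × 1030) / (62.36 × 817.15) = 16.86 mol
For 16.20 mol SO2, stoichiometry requires (1/2) × 16.20 = 8.100 mol O2; 16.86 mol is available, so SO2 is limiting.
n(SO3) = (2/2) × 16.20 = 16.20 mol
V(SO3) = nRT/P = 16.20 × 62.36 × 781.15 / 2100 = 375.8 L

376 L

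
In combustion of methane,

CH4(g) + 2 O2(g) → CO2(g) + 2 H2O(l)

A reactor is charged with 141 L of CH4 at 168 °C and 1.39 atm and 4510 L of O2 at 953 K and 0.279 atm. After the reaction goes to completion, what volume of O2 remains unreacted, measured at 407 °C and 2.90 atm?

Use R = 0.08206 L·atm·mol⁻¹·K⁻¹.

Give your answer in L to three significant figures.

101 L

n(CH4) = PV/RT = (1.39 × 141) / (0.08206 × 441.15) = 5.414 mol
n(O2) = PV/RT = (0.279 × 4510) / (0.08206 × 953) = 16.09 mol
For 5.414 mol CH4, stoichiometry requires (2/1) × 5.414 = 10.83 mol O2; 16.09 mol is available, so CH4 is limiting.
n(O2) consumed = (2/1) × 5.414 = 10.83 mol; remaining = 16.09 − 10.83 = 5.260 mol
V(O2) = nRT/P = 5.260 × 0.08206 × 680.15 / 2.90 = 101.2 L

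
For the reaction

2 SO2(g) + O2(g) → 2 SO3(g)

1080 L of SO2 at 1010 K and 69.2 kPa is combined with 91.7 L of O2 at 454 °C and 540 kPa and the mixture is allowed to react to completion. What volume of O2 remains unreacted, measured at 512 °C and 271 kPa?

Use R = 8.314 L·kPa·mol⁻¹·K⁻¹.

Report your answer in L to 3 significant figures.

n(SO2) = PV/RT = (69.2 × 1080) / (8.314 × 1010) = 8.900 mol
n(O2) = PV/RT = (540 × 91.7) / (8.314 × 727.15) = 8.191 mol
For 8.900 mol SO2, stoichiometry requires (1/2) × 8.900 = 4.450 mol O2; 8.191 mol is available, so SO2 is limiting.
n(O2) consumed = (1/2) × 8.900 = 4.450 mol; remaining = 8.191 − 4.450 = 3.741 mol
V(O2) = nRT/P = 3.741 × 8.314 × 785.15 / 271 = 90.11 L

90.1 L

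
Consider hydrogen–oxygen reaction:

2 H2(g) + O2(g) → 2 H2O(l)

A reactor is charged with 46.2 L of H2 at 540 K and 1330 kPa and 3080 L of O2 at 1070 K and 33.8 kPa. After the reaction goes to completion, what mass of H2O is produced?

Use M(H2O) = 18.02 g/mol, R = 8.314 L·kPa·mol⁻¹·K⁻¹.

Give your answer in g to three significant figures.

n(H2) = PV/RT = (1330 × 46.2) / (8.314 × 540) = 13.69 mol
n(O2) = PV/RT = (33.8 × 3080) / (8.314 × 1070) = 11.70 mol
For 13.69 mol H2, stoichiometry requires (1/2) × 13.69 = 6.845 mol O2; 11.70 mol is available, so H2 is limiting.
n(H2O) = (2/2) × 13.69 = 13.69 mol
m(H2O) = 13.69 × 18.02 = 246.7 g

247 g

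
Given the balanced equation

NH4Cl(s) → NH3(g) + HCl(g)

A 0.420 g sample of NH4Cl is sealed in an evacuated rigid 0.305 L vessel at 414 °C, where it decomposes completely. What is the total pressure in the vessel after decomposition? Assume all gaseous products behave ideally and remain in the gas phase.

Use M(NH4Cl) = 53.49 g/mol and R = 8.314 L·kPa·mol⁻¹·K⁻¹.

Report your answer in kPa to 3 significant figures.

294 kPa

n(NH4Cl) = 0.420 / 53.49 = 0.007852 mol
n(gas produced) = (2/1) × 0.007852 = 0.01570 mol
P = nRT/V = 0.01570 × 8.314 × 687.15 / 0.305 = 294.1 kPa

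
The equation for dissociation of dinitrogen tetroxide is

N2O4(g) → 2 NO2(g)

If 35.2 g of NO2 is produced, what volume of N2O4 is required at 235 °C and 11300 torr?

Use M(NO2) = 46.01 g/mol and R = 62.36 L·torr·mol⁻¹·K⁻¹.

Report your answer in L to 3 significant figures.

n(NO2) = 35.20 / 46.01 = 0.7651 mol
n(N2O4) = (1/2) × 0.7651 = 0.3826 mol
V = nRT/P = 0.3826 × 62.36 × 508.15 / 11300 = 1.073 L

1.07 L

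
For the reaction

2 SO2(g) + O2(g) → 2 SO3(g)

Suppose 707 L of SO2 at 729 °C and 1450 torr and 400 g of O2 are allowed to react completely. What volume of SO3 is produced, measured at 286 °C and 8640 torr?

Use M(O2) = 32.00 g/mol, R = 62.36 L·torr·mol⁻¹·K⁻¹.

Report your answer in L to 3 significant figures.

n(SO2) = PV/RT = (1450 × 707) / (62.36 × 1002.15) = 16.40 mol
n(O2) = 400 / 32.00 = 12.50 mol
For 16.40 mol SO2, stoichiometry requires (1/2) × 16.40 = 8.200 mol O2; 12.50 mol is available, so SO2 is limiting.
n(SO3) = (2/2) × 16.40 = 16.40 mol
V(SO3) = nRT/P = 16.40 × 62.36 × 559.15 / 8640 = 66.19 L

66.2 L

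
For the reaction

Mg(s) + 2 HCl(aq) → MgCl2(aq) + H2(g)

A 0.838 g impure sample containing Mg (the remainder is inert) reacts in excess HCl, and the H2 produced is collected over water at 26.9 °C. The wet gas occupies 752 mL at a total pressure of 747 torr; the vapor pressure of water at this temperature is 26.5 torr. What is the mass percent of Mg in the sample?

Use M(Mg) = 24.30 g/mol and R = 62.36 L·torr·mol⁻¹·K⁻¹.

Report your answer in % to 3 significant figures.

P(H2) = 747 − 26.5 = 720.5 torr
n(H2) = PV/RT = (720.5 × 0.7520) / (62.36 × 300.05) = 0.02896 mol
n(Mg) = (1/1) × 0.02896 = 0.02896 mol
m(Mg) = 0.02896 × 24.30 = 0.7037 g
%Mg = 0.7037 / 0.838 × 100 = 83.97%

84.0 %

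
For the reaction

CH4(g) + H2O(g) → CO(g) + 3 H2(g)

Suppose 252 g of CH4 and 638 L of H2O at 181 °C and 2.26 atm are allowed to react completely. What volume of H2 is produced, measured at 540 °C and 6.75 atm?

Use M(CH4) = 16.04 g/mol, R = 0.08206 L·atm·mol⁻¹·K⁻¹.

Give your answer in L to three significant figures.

466 L

n(CH4) = 252 / 16.04 = 15.71 mol
n(H2O) = PV/RT = (2.26 × 638) / (0.08206 × 454.15) = 38.69 mol
For 15.71 mol CH4, stoichiometry requires (1/1) × 15.71 = 15.71 mol H2O; 38.69 mol is available, so CH4 is limiting.
n(H2) = (3/1) × 15.71 = 47.13 mol
V(H2) = nRT/P = 47.13 × 0.08206 × 813.15 / 6.75 = 465.9 L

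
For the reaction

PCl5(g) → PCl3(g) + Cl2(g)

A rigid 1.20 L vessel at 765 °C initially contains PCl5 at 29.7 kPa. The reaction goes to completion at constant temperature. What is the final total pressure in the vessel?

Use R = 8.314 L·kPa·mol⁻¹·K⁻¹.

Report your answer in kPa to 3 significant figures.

Since T and V are fixed, P_final/P_initial = n_final/n_initial = 2/1.
P_final = (2/1) × 29.7 = 59.40 kPa

59.4 kPa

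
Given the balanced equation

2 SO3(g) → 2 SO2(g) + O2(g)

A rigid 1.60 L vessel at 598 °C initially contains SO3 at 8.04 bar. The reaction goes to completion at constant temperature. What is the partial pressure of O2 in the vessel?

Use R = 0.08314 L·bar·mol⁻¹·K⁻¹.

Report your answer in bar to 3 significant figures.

n(SO3)₀ = PV/RT = (8.04 × 1.60) / (0.08314 × 871.15) = 0.1776 mol
n(O2) = (1/2) × 0.1776 = 0.08880 mol
P(O2) = nRT/V = 0.08880 × 0.08314 × 871.15 / 1.60 = 4.020 bar

4.02 bar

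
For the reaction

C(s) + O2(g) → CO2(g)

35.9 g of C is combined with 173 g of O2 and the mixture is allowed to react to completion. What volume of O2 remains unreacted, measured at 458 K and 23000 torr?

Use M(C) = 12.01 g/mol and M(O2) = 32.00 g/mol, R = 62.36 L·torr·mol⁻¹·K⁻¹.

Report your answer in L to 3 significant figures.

n(C) = 35.9 / 12.01 = 2.989 mol
n(O2) = 173 / 32.00 = 5.406 mol
For 2.989 mol C, stoichiometry requires (1/1) × 2.989 = 2.989 mol O2; 5.406 mol is available, so C is limiting.
n(O2) consumed = (1/1) × 2.989 = 2.989 mol; remaining = 5.406 − 2.989 = 2.417 mol
V(O2) = nRT/P = 2.417 × 62.36 × 458 / 23000 = 3.001 L

3.00 L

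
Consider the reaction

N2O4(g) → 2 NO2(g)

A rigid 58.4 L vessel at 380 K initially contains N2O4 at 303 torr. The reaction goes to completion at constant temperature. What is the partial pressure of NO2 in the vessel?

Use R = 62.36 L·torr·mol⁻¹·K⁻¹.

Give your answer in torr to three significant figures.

606 torr

n(N2O4)₀ = PV/RT = (303 × 58.4) / (62.36 × 380) = 0.7467 mol
n(NO2) = (2/1) × 0.7467 = 1.493 mol
P(NO2) = nRT/V = 1.493 × 62.36 × 380 / 58.4 = 605.8 torr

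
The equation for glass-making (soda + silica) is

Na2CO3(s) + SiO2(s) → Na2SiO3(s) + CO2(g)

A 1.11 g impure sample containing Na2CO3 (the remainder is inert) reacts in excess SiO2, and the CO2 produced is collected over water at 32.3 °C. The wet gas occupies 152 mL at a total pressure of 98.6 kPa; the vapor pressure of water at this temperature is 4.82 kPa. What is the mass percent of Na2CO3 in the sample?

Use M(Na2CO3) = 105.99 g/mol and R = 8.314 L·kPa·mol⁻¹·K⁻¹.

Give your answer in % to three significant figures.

53.6 %

P(CO2) = 98.6 − 4.82 = 93.78 kPa
n(CO2) = PV/RT = (93.78 × 0.1520) / (8.314 × 305.45) = 0.005613 mol
n(Na2CO3) = (1/1) × 0.005613 = 0.005613 mol
m(Na2CO3) = 0.005613 × 105.99 = 0.5949 g
%Na2CO3 = 0.5949 / 1.11 × 100 = 53.59%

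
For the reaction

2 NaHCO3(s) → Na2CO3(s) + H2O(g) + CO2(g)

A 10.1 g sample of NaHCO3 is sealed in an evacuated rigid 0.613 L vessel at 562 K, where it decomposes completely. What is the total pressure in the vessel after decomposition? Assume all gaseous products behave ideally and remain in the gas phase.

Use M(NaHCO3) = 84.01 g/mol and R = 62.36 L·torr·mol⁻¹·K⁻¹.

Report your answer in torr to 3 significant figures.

6870 torr

n(NaHCO3) = 10.1 / 84.01 = 0.1202 mol
n(gas produced) = (2/2) × 0.1202 = 0.1202 mol
P = nRT/V = 0.1202 × 62.36 × 562 / 0.613 = 6872 torr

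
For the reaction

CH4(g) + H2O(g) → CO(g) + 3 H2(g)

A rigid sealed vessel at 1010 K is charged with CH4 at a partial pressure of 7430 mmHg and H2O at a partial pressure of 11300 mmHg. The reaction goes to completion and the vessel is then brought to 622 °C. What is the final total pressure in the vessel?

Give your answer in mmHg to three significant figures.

At constant V, partial pressures at 1010 K are proportional to moles, so apply stoichiometry directly to pressures.
P(H2O) required for 7430 mmHg of CH4 = (1/1) × 7430 = 7430 mmHg; available 11300 mmHg, so CH4 is limiting.
P(H2O) remaining = 11300 − (1/1) × 7430 = 3870 mmHg
P(gaseous products) = (1+3)/1 × 7430 = 29720 mmHg
P_total at 1010 K = 3870 + 29720 = 33590 mmHg
Scaling to 622 °C: P = 33590 × 895.15/1010 = 29770 mmHg

29800 mmHg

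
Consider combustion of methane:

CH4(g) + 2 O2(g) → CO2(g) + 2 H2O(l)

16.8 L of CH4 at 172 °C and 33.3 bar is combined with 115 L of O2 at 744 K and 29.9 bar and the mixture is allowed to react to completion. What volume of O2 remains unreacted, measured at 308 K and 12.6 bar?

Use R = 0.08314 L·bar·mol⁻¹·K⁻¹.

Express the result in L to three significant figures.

n(CH4) = PV/RT = (33.3 × 16.8) / (0.08314 × 445.15) = 15.12 mol
n(O2) = PV/RT = (29.9 × 115) / (0.08314 × 744) = 55.59 mol
For 15.12 mol CH4, stoichiometry requires (2/1) × 15.12 = 30.24 mol O2; 55.59 mol is available, so CH4 is limiting.
n(O2) consumed = (2/1) × 15.12 = 30.24 mol; remaining = 55.59 − 30.24 = 25.35 mol
V(O2) = nRT/P = 25.35 × 0.08314 × 308 / 12.6 = 51.52 L

51.5 L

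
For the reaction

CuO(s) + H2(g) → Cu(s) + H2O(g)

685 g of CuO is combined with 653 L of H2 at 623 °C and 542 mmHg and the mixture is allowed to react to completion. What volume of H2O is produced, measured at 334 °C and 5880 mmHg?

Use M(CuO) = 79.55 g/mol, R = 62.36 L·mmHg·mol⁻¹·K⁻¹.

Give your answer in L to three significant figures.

40.8 L

n(CuO) = 685 / 79.55 = 8.611 mol
n(H2) = PV/RT = (542 × 653) / (62.36 × 896.15) = 6.333 mol
For 8.611 mol CuO, stoichiometry requires (1/1) × 8.611 = 8.611 mol H2; 6.333 mol is available, so H2 is limiting.
n(H2O) = (1/1) × 6.333 = 6.333 mol
V(H2O) = nRT/P = 6.333 × 62.36 × 607.15 / 5880 = 40.78 L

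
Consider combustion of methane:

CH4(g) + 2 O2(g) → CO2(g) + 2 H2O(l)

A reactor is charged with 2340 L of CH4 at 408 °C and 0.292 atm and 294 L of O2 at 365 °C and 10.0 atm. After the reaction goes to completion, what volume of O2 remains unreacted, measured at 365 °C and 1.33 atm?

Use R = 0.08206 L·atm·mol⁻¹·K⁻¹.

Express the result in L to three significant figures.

1250 L

n(CH4) = PV/RT = (0.292 × 2340) / (0.08206 × 681.15) = 12.22 mol
n(O2) = PV/RT = (10.0 × 294) / (0.08206 × 638.15) = 56.14 mol
For 12.22 mol CH4, stoichiometry requires (2/1) × 12.22 = 24.44 mol O2; 56.14 mol is available, so CH4 is limiting.
n(O2) consumed = (2/1) × 12.22 = 24.44 mol; remaining = 56.14 − 24.44 = 31.70 mol
V(O2) = nRT/P = 31.70 × 0.08206 × 638.15 / 1.33 = 1248 L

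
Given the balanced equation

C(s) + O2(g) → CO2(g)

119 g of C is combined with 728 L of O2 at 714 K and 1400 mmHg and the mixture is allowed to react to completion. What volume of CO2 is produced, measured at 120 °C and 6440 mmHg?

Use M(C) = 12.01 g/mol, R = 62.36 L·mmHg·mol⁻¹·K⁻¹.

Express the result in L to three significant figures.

n(C) = 119 / 12.01 = 9.908 mol
n(O2) = PV/RT = (1400 × 728) / (62.36 × 714) = 22.89 mol
For 9.908 mol C, stoichiometry requires (1/1) × 9.908 = 9.908 mol O2; 22.89 mol is available, so C is limiting.
n(CO2) = (1/1) × 9.908 = 9.908 mol
V(CO2) = nRT/P = 9.908 × 62.36 × 393.15 / 6440 = 37.72 L

37.7 L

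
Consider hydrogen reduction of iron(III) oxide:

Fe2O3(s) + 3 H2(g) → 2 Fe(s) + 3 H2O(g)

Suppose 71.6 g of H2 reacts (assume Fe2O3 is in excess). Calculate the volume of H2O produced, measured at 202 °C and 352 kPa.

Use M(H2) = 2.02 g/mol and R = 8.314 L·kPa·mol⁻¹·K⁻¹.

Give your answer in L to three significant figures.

n(H2) = 71.60 / 2.02 = 35.45 mol
n(H2O) = (3/3) × 35.45 = 35.45 mol
V = nRT/P = 35.45 × 8.314 × 475.15 / 352 = 397.8 L

398 L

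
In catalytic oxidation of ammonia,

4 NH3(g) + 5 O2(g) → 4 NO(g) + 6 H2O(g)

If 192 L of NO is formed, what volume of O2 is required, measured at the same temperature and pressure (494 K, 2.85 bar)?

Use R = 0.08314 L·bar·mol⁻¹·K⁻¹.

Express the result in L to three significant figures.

240 L

At constant T and P, gas volumes are in the mole ratio: V(O2) = (5/4) × 192 = 240.0 L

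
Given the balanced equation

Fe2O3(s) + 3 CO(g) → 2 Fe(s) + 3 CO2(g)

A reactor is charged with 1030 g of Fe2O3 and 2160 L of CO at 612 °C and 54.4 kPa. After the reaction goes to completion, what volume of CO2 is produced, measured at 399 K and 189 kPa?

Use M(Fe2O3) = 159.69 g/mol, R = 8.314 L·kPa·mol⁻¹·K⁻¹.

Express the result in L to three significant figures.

280 L

n(Fe2O3) = 1030 / 159.69 = 6.450 mol
n(CO) = PV/RT = (54.4 × 2160) / (8.314 × 885.15) = 15.97 mol
For 6.450 mol Fe2O3, stoichiometry requires (3/1) × 6.450 = 19.35 mol CO; 15.97 mol is available, so CO is limiting.
n(CO2) = (3/3) × 15.97 = 15.97 mol
V(CO2) = nRT/P = 15.97 × 8.314 × 399 / 189 = 280.3 L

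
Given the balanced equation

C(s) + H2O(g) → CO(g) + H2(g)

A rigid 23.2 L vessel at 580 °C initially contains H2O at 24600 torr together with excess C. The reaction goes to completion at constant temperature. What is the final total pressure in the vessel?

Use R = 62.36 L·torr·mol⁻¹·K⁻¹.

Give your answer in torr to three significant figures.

49200 torr

Rigid vessel, constant T ⇒ P scales with total gas moles (1 → 2).
P_final = (2/1) × 24600 = 49200 torr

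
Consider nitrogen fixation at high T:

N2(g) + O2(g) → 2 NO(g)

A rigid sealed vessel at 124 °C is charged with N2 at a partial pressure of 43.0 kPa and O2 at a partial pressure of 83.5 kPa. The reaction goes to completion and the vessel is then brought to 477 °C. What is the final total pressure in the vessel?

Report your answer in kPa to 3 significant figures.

At constant V, partial pressures at 124 °C are proportional to moles, so apply stoichiometry directly to pressures.
P(O2) required for 43.0 kPa of N2 = (1/1) × 43.0 = 43.00 kPa; available 83.5 kPa, so N2 is limiting.
P(O2) remaining = 83.5 − (1/1) × 43.0 = 40.50 kPa
P(gaseous products) = (2)/1 × 43.0 = 86.00 kPa
P_total at 124 °C = 40.50 + 86.00 = 126.5 kPa
Scaling to 477 °C: P = 126.5 × 750.15/397.15 = 238.9 kPa

239 kPa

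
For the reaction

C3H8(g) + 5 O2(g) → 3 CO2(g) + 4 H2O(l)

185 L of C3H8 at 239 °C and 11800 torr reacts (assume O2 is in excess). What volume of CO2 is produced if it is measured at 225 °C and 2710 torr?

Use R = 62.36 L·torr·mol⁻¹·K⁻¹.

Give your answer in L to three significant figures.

2350 L

n(C3H8) = PV/RT = (11800 × 185) / (62.36 × 512.15) = 68.35 mol
n(CO2) = (3/1) × 68.35 = 205.0 mol
V = nRT/P = 205.0 × 62.36 × 498.15 / 2710 = 2350 L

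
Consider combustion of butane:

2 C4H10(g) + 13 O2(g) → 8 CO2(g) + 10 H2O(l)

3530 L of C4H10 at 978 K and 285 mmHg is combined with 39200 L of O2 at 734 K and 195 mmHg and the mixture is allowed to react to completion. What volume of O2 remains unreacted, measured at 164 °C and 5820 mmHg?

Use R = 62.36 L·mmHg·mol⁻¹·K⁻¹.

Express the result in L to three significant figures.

280 L

n(C4H10) = PV/RT = (285 × 3530) / (62.36 × 978) = 16.50 mol
n(O2) = PV/RT = (195 × 39200) / (62.36 × 734) = 167.0 mol
For 16.50 mol C4H10, stoichiometry requires (13/2) × 16.50 = 107.2 mol O2; 167.0 mol is available, so C4H10 is limiting.
n(O2) consumed = (13/2) × 16.50 = 107.2 mol; remaining = 167.0 − 107.2 = 59.80 mol
V(O2) = nRT/P = 59.80 × 62.36 × 437.15 / 5820 = 280.1 L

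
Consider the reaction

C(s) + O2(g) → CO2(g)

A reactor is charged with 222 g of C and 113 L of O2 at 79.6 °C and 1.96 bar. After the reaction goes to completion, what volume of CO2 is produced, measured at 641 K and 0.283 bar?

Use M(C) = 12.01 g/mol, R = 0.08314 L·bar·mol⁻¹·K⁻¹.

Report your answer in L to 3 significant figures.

n(C) = 222 / 12.01 = 18.48 mol
n(O2) = PV/RT = (1.96 × 113) / (0.08314 × 352.75) = 7.552 mol
For 18.48 mol C, stoichiometry requires (1/1) × 18.48 = 18.48 mol O2; 7.552 mol is available, so O2 is limiting.
n(CO2) = (1/1) × 7.552 = 7.552 mol
V(CO2) = nRT/P = 7.552 × 0.08314 × 641 / 0.283 = 1422 L

1420 L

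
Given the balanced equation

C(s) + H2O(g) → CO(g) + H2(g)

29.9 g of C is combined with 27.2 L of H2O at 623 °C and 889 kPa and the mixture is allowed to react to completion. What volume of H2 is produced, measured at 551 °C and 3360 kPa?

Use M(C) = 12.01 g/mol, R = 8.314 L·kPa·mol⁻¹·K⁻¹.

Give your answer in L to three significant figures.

5.08 L

n(C) = 29.9 / 12.01 = 2.490 mol
n(H2O) = PV/RT = (889 × 27.2) / (8.314 × 896.15) = 3.245 mol
For 2.490 mol C, stoichiometry requires (1/1) × 2.490 = 2.490 mol H2O; 3.245 mol is available, so C is limiting.
n(H2) = (1/1) × 2.490 = 2.490 mol
V(H2) = nRT/P = 2.490 × 8.314 × 824.15 / 3360 = 5.078 L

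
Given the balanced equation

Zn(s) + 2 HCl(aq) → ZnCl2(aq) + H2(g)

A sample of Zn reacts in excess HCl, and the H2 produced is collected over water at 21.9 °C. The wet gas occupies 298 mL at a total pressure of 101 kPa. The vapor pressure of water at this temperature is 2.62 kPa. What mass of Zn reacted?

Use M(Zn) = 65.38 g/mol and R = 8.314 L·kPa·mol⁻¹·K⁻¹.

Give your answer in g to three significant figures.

0.781 g

P(H2) = 101 − 2.62 = 98.38 kPa
n(H2) = PV/RT = (98.38 × 0.2980) / (8.314 × 295.05) = 0.01195 mol
n(Zn) = (1/1) × 0.01195 = 0.01195 mol
m(Zn) = 0.01195 × 65.38 = 0.7813 g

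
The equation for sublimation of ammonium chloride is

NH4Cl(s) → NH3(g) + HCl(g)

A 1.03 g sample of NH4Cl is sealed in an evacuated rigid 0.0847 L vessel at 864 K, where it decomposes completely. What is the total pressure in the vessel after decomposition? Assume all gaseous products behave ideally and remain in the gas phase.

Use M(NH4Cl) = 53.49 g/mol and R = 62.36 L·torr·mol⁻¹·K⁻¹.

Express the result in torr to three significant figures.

n(NH4Cl) = 1.03 / 53.49 = 0.01926 mol
n(gas produced) = (2/1) × 0.01926 = 0.03852 mol
P = nRT/V = 0.03852 × 62.36 × 864 / 0.0847 = 24500 torr

24500 torr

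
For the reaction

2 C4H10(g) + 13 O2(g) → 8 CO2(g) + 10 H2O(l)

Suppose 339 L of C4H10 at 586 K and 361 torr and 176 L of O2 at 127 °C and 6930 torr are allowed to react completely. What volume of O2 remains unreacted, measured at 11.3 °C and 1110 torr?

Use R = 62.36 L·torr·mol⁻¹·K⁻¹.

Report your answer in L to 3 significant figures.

n(C4H10) = PV/RT = (361 × 339) / (62.36 × 586) = 3.349 mol
n(O2) = PV/RT = (6930 × 176) / (62.36 × 400.15) = 48.88 mol
For 3.349 mol C4H10, stoichiometry requires (13/2) × 3.349 = 21.77 mol O2; 48.88 mol is available, so C4H10 is limiting.
n(O2) consumed = (13/2) × 3.349 = 21.77 mol; remaining = 48.88 − 21.77 = 27.11 mol
V(O2) = nRT/P = 27.11 × 62.36 × 284.45 / 1110 = 433.2 L

433 L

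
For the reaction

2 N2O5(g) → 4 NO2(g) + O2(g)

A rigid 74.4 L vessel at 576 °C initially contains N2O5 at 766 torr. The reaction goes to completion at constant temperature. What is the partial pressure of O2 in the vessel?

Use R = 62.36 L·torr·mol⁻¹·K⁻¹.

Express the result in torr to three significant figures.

n(N2O5)₀ = PV/RT = (766 × 74.4) / (62.36 × 849.15) = 1.076 mol
n(O2) = (1/2) × 1.076 = 0.5380 mol
P(O2) = nRT/V = 0.5380 × 62.36 × 849.15 / 74.4 = 382.9 torr

383 torr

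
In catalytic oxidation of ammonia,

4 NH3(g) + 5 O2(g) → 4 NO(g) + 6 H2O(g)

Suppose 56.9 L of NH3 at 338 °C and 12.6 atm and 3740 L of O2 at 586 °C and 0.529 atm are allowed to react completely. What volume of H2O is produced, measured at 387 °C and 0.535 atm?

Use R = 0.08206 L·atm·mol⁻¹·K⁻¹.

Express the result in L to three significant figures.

n(NH3) = PV/RT = (12.6 × 56.9) / (0.08206 × 611.15) = 14.30 mol
n(O2) = PV/RT = (0.529 × 3740) / (0.08206 × 859.15) = 28.06 mol
For 14.30 mol NH3, stoichiometry requires (5/4) × 14.30 = 17.88 mol O2; 28.06 mol is available, so NH3 is limiting.
n(H2O) = (6/4) × 14.30 = 21.45 mol
V(H2O) = nRT/P = 21.45 × 0.08206 × 660.15 / 0.535 = 2172 L

2170 L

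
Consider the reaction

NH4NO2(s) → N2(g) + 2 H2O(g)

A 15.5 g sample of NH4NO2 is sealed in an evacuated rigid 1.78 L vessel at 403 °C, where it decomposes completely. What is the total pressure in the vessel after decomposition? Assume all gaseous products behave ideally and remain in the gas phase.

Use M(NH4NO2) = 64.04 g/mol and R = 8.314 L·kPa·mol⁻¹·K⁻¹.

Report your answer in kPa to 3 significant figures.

n(NH4NO2) = 15.5 / 64.04 = 0.2420 mol
n(gas produced) = (3/1) × 0.2420 = 0.7260 mol
P = nRT/V = 0.7260 × 8.314 × 676.15 / 1.78 = 2293 kPa

2290 kPa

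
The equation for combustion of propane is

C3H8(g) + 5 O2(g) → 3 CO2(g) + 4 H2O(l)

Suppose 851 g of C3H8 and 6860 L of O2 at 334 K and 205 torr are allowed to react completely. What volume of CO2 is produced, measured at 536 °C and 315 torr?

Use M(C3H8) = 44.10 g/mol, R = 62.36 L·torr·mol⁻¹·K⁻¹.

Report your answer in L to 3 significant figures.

n(C3H8) = 851 / 44.10 = 19.30 mol
n(O2) = PV/RT = (205 × 6860) / (62.36 × 334) = 67.52 mol
For 19.30 mol C3H8, stoichiometry requires (5/1) × 19.30 = 96.50 mol O2; 67.52 mol is available, so O2 is limiting.
n(CO2) = (3/5) × 67.52 = 40.51 mol
V(CO2) = nRT/P = 40.51 × 62.36 × 809.15 / 315 = 6489 L

6490 L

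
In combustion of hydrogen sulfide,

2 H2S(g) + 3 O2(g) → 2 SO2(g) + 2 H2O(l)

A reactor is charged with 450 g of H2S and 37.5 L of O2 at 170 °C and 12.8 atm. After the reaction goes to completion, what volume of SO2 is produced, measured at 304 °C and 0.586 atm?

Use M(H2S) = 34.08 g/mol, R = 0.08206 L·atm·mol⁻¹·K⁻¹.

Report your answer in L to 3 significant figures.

711 L

n(H2S) = 450 / 34.08 = 13.20 mol
n(O2) = PV/RT = (12.8 × 37.5) / (0.08206 × 443.15) = 13.20 mol
For 13.20 mol H2S, stoichiometry requires (3/2) × 13.20 = 19.80 mol O2; 13.20 mol is available, so O2 is limiting.
n(SO2) = (2/3) × 13.20 = 8.800 mol
V(SO2) = nRT/P = 8.800 × 0.08206 × 577.15 / 0.586 = 711.2 L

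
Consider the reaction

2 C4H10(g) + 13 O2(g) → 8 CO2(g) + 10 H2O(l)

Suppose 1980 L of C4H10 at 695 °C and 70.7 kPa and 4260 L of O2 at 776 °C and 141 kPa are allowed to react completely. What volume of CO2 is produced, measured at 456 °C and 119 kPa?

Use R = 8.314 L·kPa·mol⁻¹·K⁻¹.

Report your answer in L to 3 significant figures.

n(C4H10) = PV/RT = (70.7 × 1980) / (8.314 × 968.15) = 17.39 mol
n(O2) = PV/RT = (141 × 4260) / (8.314 × 1049.15) = 68.86 mol
For 17.39 mol C4H10, stoichiometry requires (13/2) × 17.39 = 113.0 mol O2; 68.86 mol is available, so O2 is limiting.
n(CO2) = (8/13) × 68.86 = 42.38 mol
V(CO2) = nRT/P = 42.38 × 8.314 × 729.15 / 119 = 2159 L

2160 L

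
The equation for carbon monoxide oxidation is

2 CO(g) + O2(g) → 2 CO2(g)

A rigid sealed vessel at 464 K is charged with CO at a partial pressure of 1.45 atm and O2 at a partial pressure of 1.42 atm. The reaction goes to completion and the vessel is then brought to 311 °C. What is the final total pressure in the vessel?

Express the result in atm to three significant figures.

At constant V, partial pressures at 464 K are proportional to moles, so apply stoichiometry directly to pressures.
P(O2) required for 1.45 atm of CO = (1/2) × 1.45 = 0.7250 atm; available 1.42 atm, so CO is limiting.
P(O2) remaining = 1.42 − (1/2) × 1.45 = 0.6950 atm
P(gaseous products) = (2)/2 × 1.45 = 1.450 atm
P_total at 464 K = 0.6950 + 1.450 = 2.145 atm
Scaling to 311 °C: P = 2.145 × 584.15/464 = 2.700 atm

2.70 atm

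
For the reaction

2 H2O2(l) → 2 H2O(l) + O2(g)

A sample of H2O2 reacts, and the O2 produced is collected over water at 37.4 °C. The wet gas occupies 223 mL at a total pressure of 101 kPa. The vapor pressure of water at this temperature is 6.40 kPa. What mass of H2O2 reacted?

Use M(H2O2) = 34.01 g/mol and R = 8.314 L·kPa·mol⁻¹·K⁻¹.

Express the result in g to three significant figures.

0.556 g

P(O2) = 101 − 6.40 = 94.60 kPa
n(O2) = PV/RT = (94.60 × 0.2230) / (8.314 × 310.55) = 0.008171 mol
n(H2O2) = (2/1) × 0.008171 = 0.01634 mol
m(H2O2) = 0.01634 × 34.01 = 0.5557 g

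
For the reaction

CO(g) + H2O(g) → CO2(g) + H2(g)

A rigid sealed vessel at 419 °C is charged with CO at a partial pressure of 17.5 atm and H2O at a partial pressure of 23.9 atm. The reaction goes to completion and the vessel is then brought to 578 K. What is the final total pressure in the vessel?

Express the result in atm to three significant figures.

With V and T fixed, P_i ∝ n_i, so the mole ratios apply directly to partial pressures at 419 °C.
P(H2O) required for 17.5 atm of CO = (1/1) × 17.5 = 17.50 atm; available 23.9 atm, so CO is limiting.
P(H2O) remaining = 23.9 − (1/1) × 17.5 = 6.400 atm
P(gaseous products) = (1+1)/1 × 17.5 = 35.00 atm
P_total at 419 °C = 6.400 + 35.00 = 41.40 atm
Scaling to 578 K: P = 41.40 × 578/692.15 = 34.57 atm

34.6 atm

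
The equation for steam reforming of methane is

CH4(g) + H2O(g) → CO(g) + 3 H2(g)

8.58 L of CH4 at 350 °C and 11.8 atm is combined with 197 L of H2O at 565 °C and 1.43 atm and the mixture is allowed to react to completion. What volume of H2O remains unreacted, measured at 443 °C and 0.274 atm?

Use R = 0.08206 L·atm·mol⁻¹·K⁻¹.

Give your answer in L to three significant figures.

n(CH4) = PV/RT = (11.8 × 8.58) / (0.08206 × 623.15) = 1.980 mol
n(H2O) = PV/RT = (1.43 × 197) / (0.08206 × 838.15) = 4.096 mol
For 1.980 mol CH4, stoichiometry requires (1/1) × 1.980 = 1.980 mol H2O; 4.096 mol is available, so CH4 is limiting.
n(H2O) consumed = (1/1) × 1.980 = 1.980 mol; remaining = 4.096 − 1.980 = 2.116 mol
V(H2O) = nRT/P = 2.116 × 0.08206 × 716.15 / 0.274 = 453.8 L

454 L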